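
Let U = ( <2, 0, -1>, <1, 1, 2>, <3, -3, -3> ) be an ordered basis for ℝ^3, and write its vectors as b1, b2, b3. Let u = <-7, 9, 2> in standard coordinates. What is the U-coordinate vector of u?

<4, -3, -4>

[u]_U is the unique c with M c = u, where M has columns b1, ..., b3.
Gaussian elimination on [M | u] yields c = (4, -3, -4).
Check: 4b1 - 3b2 - 4b3 = <-7, 9, 2>.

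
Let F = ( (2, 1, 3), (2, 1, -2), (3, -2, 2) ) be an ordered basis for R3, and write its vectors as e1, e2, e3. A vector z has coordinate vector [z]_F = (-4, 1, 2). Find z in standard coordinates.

(0, -7, -10)

By definition z = -4e1 + e2 + 2e3.
Summing componentwise gives (0, -7, -10).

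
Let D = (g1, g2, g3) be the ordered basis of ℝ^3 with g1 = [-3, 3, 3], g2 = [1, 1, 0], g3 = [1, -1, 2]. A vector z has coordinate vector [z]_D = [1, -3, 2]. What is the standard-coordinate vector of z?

By definition z = g1 - 3g2 + 2g3.
Summing componentwise gives [-4, -2, 7].

[-4, -2, 7]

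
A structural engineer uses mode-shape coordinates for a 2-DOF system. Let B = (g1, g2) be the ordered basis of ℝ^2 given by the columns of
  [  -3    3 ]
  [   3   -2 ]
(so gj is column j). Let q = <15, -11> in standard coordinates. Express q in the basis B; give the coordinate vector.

We seek scalars with c_1 g1 + c_2 g2 = q; equivalently solve M c = q where the columns of M are g1, g2.
System: -3c_1 + 3c_2 = 15, 3c_1 - 2c_2 = -11; solving gives c_1 = -1, c_2 = 4.
Check: -g1 + 4g2 = <15, -11>.

<-1, 4>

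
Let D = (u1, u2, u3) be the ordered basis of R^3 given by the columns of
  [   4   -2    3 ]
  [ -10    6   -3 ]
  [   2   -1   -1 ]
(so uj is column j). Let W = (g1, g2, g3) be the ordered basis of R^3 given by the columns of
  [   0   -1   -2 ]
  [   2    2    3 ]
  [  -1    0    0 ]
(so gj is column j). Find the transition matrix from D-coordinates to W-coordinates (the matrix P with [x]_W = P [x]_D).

Column j of P is [uj]_W, since P maps D-coordinates to W-coordinates.
Expressing u1 in W: u1 = -2g1 + 0·g2 - 2g3, so column 1 of P is <-2, 0, -2>.
Doing the same for each uj gives P = [[-2, 1, 1], [0, 2, -1], [-2, 0, -1]].

[[-2, 1, 1], [0, 2, -1], [-2, 0, -1]]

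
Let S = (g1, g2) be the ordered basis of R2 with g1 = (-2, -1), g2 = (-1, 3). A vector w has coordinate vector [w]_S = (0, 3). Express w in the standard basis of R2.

By definition w = 0·g1 + 3g2.
Summing componentwise gives (-3, 9).

(-3, 9)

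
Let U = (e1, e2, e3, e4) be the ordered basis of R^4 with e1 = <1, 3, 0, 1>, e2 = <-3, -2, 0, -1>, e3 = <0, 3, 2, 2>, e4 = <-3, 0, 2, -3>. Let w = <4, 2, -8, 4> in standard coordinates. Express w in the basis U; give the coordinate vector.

<4, 2, -2, -2>

Write w = c_1 e1 + ... + c_4 e4 and solve for the c_i.
Solving this 4x4 system gives c = (4, 2, -2, -2).
Check: 4e1 + 2e2 - 2e3 - 2e4 = <4, 2, -8, 4>.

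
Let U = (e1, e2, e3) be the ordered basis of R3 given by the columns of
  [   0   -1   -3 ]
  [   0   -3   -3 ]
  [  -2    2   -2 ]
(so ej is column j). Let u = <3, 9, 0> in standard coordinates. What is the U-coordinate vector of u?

<-3, -3, 0>

Write u = c_1 e1 + ... + c_3 e3 and solve for the c_i.
Row-reducing the augmented matrix [M | u] gives c = (-3, -3, 0).
Check: -3e1 - 3e2 + 0·e3 = <3, 9, 0>.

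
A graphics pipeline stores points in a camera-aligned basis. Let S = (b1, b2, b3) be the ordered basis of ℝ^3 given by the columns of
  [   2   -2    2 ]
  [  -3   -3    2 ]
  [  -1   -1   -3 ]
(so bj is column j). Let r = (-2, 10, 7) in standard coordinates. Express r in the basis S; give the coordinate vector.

(-2, -2, -1)

Write r = c_1 b1 + ... + c_3 b3 and solve for the c_i.
Row-reducing the augmented matrix [M | r] gives c = (-2, -2, -1).
Check: -2b1 - 2b2 - b3 = (-2, 10, 7).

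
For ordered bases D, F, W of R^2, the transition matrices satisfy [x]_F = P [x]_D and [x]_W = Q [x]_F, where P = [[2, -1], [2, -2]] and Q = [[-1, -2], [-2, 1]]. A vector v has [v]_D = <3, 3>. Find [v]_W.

<-3, -6>

First [v]_F = P [v]_D = <3, 0>.
Then [v]_W = Q [v]_F = <-3, -6>.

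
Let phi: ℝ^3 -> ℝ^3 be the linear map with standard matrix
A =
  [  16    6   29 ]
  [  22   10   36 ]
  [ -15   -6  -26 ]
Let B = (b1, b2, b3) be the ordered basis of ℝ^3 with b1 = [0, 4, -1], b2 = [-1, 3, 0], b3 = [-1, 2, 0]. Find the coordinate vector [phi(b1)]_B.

[-2, 2, 3]

Compute phi(b1) = A b1 = [-5, 4, 2] in standard coordinates.
Then write this in B-coordinates: solve for y in y_1 b1 + ... + y_3 b3 = [-5, 4, 2].
This gives y = [-2, 2, 3], which is column 1 of [phi]_B.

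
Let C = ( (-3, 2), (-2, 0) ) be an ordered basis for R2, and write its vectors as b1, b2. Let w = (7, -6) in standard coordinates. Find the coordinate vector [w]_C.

(-3, 1)

Write w = c_1 b1 + c_2 b2 and solve for the c_i.
System: -3c_1 - 2c_2 = 7, 2c_1 + 0c_2 = -6; solving gives c_1 = -3, c_2 = 1.
Check: -3b1 + b2 = (7, -6).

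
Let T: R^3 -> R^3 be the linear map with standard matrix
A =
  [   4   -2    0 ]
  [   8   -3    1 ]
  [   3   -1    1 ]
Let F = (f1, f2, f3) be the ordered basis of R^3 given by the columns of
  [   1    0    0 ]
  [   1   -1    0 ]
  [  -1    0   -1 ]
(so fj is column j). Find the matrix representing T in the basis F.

[[2, 2, 0], [-2, -1, 1], [-3, -3, 1]]

Let P have columns f1, ..., f3. Then [T]_F = P^(-1) A P.
Here det P = 1, so P^(-1) is integer; computing A P first and then P^(-1)(A P) gives [[2, 2, 0], [-2, -1, 1], [-3, -3, 1]].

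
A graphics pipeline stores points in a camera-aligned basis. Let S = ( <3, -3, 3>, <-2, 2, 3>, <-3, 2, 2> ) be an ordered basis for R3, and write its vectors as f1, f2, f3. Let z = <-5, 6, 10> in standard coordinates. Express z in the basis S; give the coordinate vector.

[z]_S is the unique c with M c = z, where M has columns f1, ..., f3.
Row-reducing the augmented matrix [M | z] gives c = (0, 4, -1).
Check: 0·f1 + 4f2 - f3 = <-5, 6, 10>.

<0, 4, -1>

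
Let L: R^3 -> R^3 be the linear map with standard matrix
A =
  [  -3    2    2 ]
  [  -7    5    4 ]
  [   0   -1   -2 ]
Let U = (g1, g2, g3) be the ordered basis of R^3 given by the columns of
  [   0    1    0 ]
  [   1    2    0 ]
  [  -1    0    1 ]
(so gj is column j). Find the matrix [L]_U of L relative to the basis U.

[[1, 1, 0], [0, 1, 2], [2, -1, -2]]

The j-th column of [L]_U is [L(gj)]_U.
L(g1) = A g1 = <0, 1, 1> = g1 + 0·g2 + 2g3, so column 1 is <1, 0, 2>.
Repeating for g2, g3 and assembling the columns gives [[1, 1, 0], [0, 1, 2], [2, -1, -2]].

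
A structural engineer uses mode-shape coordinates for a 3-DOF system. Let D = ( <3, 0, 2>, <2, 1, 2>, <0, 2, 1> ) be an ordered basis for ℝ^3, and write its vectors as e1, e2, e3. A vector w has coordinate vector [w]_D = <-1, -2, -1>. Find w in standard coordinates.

The coordinates say w = -e1 - 2e2 - e3; adding the scaled basis vectors gives <-7, -4, -7>.

<-7, -4, -7>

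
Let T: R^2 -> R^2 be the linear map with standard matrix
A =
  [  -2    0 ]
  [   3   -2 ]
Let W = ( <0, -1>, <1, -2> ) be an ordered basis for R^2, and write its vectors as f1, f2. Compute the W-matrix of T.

[[-2, -3], [0, -2]]

With P the matrix whose columns are f1, f2, [T]_W = P^(-1) A P.
Column by column: T(f1) = A f1 = <0, 2>; its W-coordinates <-2, 0> give column 1.
Continuing for each basis vector yields [T]_W = [[-2, -3], [0, -2]].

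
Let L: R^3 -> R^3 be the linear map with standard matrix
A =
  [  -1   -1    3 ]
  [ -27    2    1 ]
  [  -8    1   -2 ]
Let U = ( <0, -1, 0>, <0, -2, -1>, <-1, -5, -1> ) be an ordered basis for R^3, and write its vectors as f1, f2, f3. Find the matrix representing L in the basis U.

[[3, 2, 3], [2, -1, -2], [-1, 1, -3]]

With P the matrix whose columns are f1, ..., f3, [L]_U = P^(-1) A P.
Column by column: L(f1) = A f1 = <1, -2, -1>; its U-coordinates <3, 2, -1> give column 1.
Continuing for each basis vector yields [L]_U = [[3, 2, 3], [2, -1, -2], [-1, 1, -3]].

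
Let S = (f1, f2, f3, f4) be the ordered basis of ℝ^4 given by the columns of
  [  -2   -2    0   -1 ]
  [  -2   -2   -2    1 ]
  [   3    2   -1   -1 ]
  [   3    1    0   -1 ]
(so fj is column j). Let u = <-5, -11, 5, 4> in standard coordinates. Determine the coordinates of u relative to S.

We seek scalars with c_1 f1 + ... + c_4 f4 = u; equivalently solve M c = u where the columns of M are f1, ..., f4.
Row-reducing the augmented matrix [M | u] gives c = (0, 3, 2, -1).
Check: 0·f1 + 3f2 + 2f3 - f4 = <-5, -11, 5, 4>.

<0, 3, 2, -1>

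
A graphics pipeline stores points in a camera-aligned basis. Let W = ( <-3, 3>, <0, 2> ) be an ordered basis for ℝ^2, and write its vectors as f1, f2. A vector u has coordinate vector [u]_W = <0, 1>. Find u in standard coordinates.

<0, 2>

u = M [u]_W, where M has columns f1, f2.
Carrying out the matrix-vector product, u = <0, 2>.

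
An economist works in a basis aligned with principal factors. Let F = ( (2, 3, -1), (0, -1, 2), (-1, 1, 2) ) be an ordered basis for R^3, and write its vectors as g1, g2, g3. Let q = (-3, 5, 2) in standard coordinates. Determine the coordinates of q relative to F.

(0, -2, 3)

[q]_F is the unique c with M c = q, where M has columns g1, ..., g3.
Solving this 3x3 system gives c = (0, -2, 3).
Check: 0·g1 - 2g2 + 3g3 = (-3, 5, 2).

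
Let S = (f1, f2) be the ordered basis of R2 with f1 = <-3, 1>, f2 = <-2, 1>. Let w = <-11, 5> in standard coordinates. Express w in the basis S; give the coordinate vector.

[w]_S is the unique c with M c = w, where M has columns f1, f2.
System: -3c_1 - 2c_2 = -11, c_1 + c_2 = 5; solving gives c_1 = 1, c_2 = 4.
Check: f1 + 4f2 = <-11, 5>.

<1, 4>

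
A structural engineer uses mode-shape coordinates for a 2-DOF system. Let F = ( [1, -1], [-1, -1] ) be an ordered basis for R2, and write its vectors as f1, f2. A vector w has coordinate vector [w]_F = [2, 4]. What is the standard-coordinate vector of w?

By definition w = 2f1 + 4f2.
Summing componentwise gives [-2, -6].

[-2, -6]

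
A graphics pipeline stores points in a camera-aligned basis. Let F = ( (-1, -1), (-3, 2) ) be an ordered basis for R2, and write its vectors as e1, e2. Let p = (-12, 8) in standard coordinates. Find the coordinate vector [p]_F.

(0, 4)

[p]_F is the unique c with M c = p, where M has columns e1, e2.
System: -c_1 - 3c_2 = -12, -c_1 + 2c_2 = 8; solving gives c_1 = 0, c_2 = 4.
Check: 0·e1 + 4e2 = (-12, 8).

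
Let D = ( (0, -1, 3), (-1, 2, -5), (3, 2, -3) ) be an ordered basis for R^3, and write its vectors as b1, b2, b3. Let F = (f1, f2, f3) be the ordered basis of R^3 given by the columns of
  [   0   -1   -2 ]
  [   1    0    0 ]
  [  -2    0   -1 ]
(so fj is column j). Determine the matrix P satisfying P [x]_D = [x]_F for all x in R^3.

Take x = bj: its D-coordinates are the j-th standard unit vector, so P e_j — column j of P — equals [bj]_F.
b1 = -f1 + 2f2 - f3, giving column 1 = (-1, 2, -1); repeating for each j gives P = [[-1, 2, 2], [2, -1, -1], [-1, 1, -1]].

[[-1, 2, 2], [2, -1, -1], [-1, 1, -1]]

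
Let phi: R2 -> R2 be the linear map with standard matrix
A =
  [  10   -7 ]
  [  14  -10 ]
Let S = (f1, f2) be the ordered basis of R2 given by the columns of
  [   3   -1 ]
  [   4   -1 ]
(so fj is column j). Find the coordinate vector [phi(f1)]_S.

(0, -2)

Column 1 of [phi]_S is the S-coordinate vector of phi(f1).
In standard coordinates phi(f1) = A f1 = (2, 2).
Converting to S: (2, 2) = 0·f1 - 2f2, so the coordinate vector is (0, -2).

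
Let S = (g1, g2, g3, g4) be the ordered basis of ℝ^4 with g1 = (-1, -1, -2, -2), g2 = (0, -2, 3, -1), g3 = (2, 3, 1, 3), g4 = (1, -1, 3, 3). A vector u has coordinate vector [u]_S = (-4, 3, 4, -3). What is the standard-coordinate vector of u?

The coordinates say u = -4g1 + 3g2 + 4g3 - 3g4; adding the scaled basis vectors gives (9, 13, 12, 8).

(9, 13, 12, 8)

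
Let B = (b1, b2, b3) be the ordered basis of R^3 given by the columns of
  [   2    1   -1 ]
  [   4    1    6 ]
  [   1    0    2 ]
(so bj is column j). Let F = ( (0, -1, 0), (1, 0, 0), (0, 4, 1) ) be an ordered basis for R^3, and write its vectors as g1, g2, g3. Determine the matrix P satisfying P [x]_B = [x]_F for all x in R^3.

[[0, -1, 2], [2, 1, -1], [1, 0, 2]]

Let M have columns bj and N have columns gj. Then for every x, N [x]_F = x = M [x]_B, so P = N^(-1) M.
Since det N = 1, N^(-1) has integer entries; multiplying gives P = [[0, -1, 2], [2, 1, -1], [1, 0, 2]].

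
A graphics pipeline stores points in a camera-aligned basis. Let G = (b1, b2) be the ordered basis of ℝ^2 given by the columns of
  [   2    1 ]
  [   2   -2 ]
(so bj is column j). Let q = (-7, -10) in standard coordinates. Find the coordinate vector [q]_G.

[q]_G is the unique c with M c = q, where M has columns b1, b2.
System: 2c_1 + c_2 = -7, 2c_1 - 2c_2 = -10; solving gives c_1 = -4, c_2 = 1.
Check: -4b1 + b2 = (-7, -10).

(-4, 1)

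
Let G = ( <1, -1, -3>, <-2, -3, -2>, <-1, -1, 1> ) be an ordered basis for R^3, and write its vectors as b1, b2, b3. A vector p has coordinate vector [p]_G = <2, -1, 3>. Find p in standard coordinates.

<1, -2, -1>

By definition p = 2b1 - b2 + 3b3.
Summing componentwise gives <1, -2, -1>.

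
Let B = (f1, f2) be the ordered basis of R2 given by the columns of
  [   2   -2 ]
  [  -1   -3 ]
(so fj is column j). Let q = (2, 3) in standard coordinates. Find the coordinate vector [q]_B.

(0, -1)

[q]_B is the unique c with M c = q, where M has columns f1, f2.
System: 2c_1 - 2c_2 = 2, -c_1 - 3c_2 = 3; solving gives c_1 = 0, c_2 = -1.
Check: 0·f1 - f2 = (2, 3).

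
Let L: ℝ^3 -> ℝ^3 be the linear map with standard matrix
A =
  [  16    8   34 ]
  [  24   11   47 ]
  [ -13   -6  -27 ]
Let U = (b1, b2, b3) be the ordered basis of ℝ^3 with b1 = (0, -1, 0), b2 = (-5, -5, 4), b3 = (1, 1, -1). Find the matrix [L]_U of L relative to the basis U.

With P the matrix whose columns are b1, ..., b3, [L]_U = P^(-1) A P.
Column by column: L(b1) = A b1 = (-8, -11, 6); its U-coordinates (3, 2, 2) give column 1.
Continuing for each basis vector yields [L]_U = [[3, 3, 2], [2, -3, 2], [2, 1, 0]].

[[3, 3, 2], [2, -3, 2], [2, 1, 0]]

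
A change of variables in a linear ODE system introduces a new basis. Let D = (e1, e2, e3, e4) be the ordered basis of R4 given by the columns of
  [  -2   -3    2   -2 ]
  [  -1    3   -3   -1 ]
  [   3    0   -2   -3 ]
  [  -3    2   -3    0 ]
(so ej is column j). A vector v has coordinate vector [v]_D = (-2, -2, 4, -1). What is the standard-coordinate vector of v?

(20, -15, -11, -10)

v = M [v]_D, where M has columns e1, ..., e4.
Carrying out the matrix-vector product, v = (20, -15, -11, -10).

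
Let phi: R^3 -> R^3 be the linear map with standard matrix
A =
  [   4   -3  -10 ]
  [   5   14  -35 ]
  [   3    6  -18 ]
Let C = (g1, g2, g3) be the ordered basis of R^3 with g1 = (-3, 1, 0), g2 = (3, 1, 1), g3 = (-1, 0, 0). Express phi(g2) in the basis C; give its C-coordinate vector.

Compute phi(g2) = A g2 = (-1, -6, -3) in standard coordinates.
Then write this in C-coordinates: solve for y in y_1 g1 + ... + y_3 g3 = (-1, -6, -3).
This gives y = (-3, -3, 1), which is column 2 of [phi]_C.

(-3, -3, 1)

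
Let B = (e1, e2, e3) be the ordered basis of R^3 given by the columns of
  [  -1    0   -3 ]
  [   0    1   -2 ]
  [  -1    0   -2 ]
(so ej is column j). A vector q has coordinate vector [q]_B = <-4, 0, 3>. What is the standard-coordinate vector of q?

<-5, -6, -2>

The coordinates say q = -4e1 + 0·e2 + 3e3; adding the scaled basis vectors gives <-5, -6, -2>.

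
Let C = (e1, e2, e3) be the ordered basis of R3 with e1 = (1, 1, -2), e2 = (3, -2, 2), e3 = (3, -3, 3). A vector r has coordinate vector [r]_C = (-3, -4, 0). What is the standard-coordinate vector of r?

The coordinates say r = -3e1 - 4e2 + 0·e3; adding the scaled basis vectors gives (-15, 5, -2).

(-15, 5, -2)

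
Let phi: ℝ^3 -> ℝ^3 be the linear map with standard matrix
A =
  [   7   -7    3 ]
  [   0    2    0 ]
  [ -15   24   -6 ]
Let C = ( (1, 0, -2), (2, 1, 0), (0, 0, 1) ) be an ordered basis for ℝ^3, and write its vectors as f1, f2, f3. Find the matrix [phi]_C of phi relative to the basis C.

[[1, 3, 3], [0, 2, 0], [-1, 0, 0]]

With P the matrix whose columns are f1, ..., f3, [phi]_C = P^(-1) A P.
Column by column: phi(f1) = A f1 = (1, 0, -3); its C-coordinates (1, 0, -1) give column 1.
Continuing for each basis vector yields [phi]_C = [[1, 3, 3], [0, 2, 0], [-1, 0, 0]].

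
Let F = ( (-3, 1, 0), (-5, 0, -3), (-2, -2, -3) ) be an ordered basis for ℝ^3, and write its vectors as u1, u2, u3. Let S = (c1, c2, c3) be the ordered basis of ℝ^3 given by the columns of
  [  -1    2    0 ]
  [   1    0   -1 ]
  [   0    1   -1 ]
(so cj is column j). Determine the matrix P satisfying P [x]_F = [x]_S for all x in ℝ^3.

[[-1, 1, 0], [-2, -2, -1], [-2, 1, 2]]

Take x = uj: its F-coordinates are the j-th standard unit vector, so P e_j — column j of P — equals [uj]_S.
u1 = -c1 - 2c2 - 2c3, giving column 1 = (-1, -2, -2); repeating for each j gives P = [[-1, 1, 0], [-2, -2, -1], [-2, 1, 2]].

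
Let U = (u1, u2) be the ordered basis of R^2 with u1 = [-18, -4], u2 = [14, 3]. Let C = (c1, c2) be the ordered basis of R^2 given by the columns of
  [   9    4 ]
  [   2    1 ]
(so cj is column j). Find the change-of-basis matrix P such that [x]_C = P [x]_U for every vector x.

Column j of P is [uj]_C, since P maps U-coordinates to C-coordinates.
Expressing u1 in C: u1 = -2c1 + 0·c2, so column 1 of P is [-2, 0].
Doing the same for each uj gives P = [[-2, 2], [0, -1]].

[[-2, 2], [0, -1]]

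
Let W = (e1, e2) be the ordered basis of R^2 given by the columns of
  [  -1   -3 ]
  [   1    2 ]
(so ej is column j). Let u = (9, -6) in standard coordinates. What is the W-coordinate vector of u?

Write u = c_1 e1 + c_2 e2 and solve for the c_i.
System: -c_1 - 3c_2 = 9, c_1 + 2c_2 = -6; solving gives c_1 = 0, c_2 = -3.
Check: 0·e1 - 3e2 = (9, -6).

(0, -3)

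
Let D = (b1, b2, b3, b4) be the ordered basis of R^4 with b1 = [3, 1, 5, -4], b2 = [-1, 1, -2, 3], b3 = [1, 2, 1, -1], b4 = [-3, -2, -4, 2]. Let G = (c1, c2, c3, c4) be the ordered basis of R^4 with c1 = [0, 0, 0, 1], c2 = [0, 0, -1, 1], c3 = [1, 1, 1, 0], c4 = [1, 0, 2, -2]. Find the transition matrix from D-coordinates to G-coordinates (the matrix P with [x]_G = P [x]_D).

Take x = bj: its D-coordinates are the j-th standard unit vector, so P e_j — column j of P — equals [bj]_G.
b1 = 0·c1 + 0·c2 + c3 + 2c4, giving column 1 = [0, 0, 1, 2]; repeating for each j gives P = [[0, 0, -2, 0], [0, -1, -1, 0], [1, 1, 2, -2], [2, -2, -1, -1]].

[[0, 0, -2, 0], [0, -1, -1, 0], [1, 1, 2, -2], [2, -2, -1, -1]]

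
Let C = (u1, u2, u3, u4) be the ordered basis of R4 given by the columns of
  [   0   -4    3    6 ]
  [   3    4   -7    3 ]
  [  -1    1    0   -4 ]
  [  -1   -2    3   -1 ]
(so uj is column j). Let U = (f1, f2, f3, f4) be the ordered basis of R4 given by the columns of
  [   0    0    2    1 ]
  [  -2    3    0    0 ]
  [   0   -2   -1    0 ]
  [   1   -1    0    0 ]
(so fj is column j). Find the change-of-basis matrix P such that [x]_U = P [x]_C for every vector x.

Column j of P is [uj]_U, since P maps C-coordinates to U-coordinates.
Expressing u1 in U: u1 = 0·f1 + f2 - f3 + 2f4, so column 1 of P is [0, 1, -1, 2].
Doing the same for each uj gives P = [[0, -2, 2, 0], [1, 0, -1, 1], [-1, -1, 2, 2], [2, -2, -1, 2]].

[[0, -2, 2, 0], [1, 0, -1, 1], [-1, -1, 2, 2], [2, -2, -1, 2]]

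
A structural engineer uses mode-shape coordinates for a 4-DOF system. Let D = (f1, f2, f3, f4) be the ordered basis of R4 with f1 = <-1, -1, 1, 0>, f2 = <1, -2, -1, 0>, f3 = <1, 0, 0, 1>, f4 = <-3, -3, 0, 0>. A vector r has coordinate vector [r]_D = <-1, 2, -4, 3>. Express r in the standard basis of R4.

<-10, -12, -3, -4>

By definition r = -f1 + 2f2 - 4f3 + 3f4.
Summing componentwise gives <-10, -12, -3, -4>.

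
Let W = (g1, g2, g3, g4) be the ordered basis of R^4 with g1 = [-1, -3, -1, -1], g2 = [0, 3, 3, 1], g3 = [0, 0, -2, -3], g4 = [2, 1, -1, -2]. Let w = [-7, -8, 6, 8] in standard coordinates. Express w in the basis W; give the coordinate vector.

[3, 1, -2, -2]

[w]_W is the unique c with M c = w, where M has columns g1, ..., g4.
Gaussian elimination on [M | w] yields c = (3, 1, -2, -2).
Check: 3g1 + g2 - 2g3 - 2g4 = [-7, -8, 6, 8].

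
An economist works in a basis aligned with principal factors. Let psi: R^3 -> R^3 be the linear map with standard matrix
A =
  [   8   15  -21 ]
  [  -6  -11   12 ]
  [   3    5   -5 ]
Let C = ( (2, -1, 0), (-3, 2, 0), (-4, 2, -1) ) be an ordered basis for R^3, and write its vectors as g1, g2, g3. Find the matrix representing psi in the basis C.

[[-3, -2, 2], [-1, -2, -1], [-1, -1, -3]]

Let P have columns g1, ..., g3. Then [psi]_C = P^(-1) A P.
Here det P = -1, so P^(-1) is integer; computing A P first and then P^(-1)(A P) gives [[-3, -2, 2], [-1, -2, -1], [-1, -1, -3]].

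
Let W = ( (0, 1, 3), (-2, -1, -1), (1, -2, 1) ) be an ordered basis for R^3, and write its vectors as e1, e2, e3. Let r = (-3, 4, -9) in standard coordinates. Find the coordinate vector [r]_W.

We seek scalars with c_1 e1 + ... + c_3 e3 = r; equivalently solve M c = r where the columns of M are e1, ..., e3.
Gaussian elimination on [M | r] yields c = (-2, 0, -3).
Check: -2e1 + 0·e2 - 3e3 = (-3, 4, -9).

(-2, 0, -3)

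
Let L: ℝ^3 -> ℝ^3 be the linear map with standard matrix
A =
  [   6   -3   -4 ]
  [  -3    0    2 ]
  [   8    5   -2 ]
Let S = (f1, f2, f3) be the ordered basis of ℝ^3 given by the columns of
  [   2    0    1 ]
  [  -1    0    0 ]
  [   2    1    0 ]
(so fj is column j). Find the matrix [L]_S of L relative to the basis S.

[[2, -2, 3], [3, 2, 2], [3, 0, 0]]

The j-th column of [L]_S is [L(fj)]_S.
L(f1) = A f1 = <7, -2, 7> = 2f1 + 3f2 + 3f3, so column 1 is <2, 3, 3>.
Repeating for f2, f3 and assembling the columns gives [[2, -2, 3], [3, 2, 2], [3, 0, 0]].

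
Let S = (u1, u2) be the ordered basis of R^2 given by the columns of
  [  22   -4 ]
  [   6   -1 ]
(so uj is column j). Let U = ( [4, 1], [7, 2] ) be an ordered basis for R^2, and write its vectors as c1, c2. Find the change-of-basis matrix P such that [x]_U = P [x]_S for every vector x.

[[2, -1], [2, 0]]

Column j of P is [uj]_U, since P maps S-coordinates to U-coordinates.
Expressing u1 in U: u1 = 2c1 + 2c2, so column 1 of P is [2, 2].
Doing the same for each uj gives P = [[2, -1], [2, 0]].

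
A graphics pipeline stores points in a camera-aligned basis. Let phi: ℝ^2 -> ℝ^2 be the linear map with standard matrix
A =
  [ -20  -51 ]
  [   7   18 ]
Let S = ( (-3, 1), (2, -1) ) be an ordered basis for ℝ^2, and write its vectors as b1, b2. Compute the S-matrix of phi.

[[-3, -3], [0, 1]]

The j-th column of [phi]_S is [phi(bj)]_S.
phi(b1) = A b1 = (9, -3) = -3b1 + 0·b2, so column 1 is (-3, 0).
Repeating for b2 and assembling the columns gives [[-3, -3], [0, 1]].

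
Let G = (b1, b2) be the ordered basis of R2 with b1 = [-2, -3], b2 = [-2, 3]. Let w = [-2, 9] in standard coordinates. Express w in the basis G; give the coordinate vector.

[-1, 2]

Write w = c_1 b1 + c_2 b2 and solve for the c_i.
System: -2c_1 - 2c_2 = -2, -3c_1 + 3c_2 = 9; solving gives c_1 = -1, c_2 = 2.
Check: -b1 + 2b2 = [-2, 9].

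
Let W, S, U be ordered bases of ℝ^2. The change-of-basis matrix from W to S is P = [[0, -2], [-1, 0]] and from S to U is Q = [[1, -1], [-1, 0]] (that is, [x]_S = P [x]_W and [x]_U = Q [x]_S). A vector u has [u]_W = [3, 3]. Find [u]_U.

First [u]_S = P [u]_W = [-6, -3].
Then [u]_U = Q [u]_S = [-3, 6].

[-3, 6]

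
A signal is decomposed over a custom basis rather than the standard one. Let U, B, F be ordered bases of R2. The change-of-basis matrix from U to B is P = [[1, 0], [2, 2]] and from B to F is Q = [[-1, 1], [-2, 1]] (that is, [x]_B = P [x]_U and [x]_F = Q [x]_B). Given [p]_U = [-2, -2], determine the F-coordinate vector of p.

[-6, -4]

Apply P to get B-coordinates [-2, -8], then Q to get F-coordinates.
The result is [p]_F = [-6, -4].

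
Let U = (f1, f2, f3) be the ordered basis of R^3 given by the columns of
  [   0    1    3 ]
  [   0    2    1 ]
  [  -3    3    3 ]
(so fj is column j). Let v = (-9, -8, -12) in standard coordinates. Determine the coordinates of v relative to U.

(-1, -3, -2)

We seek scalars with c_1 f1 + ... + c_3 f3 = v; equivalently solve M c = v where the columns of M are f1, ..., f3.
Solving this 3x3 system gives c = (-1, -3, -2).
Check: -f1 - 3f2 - 2f3 = (-9, -8, -12).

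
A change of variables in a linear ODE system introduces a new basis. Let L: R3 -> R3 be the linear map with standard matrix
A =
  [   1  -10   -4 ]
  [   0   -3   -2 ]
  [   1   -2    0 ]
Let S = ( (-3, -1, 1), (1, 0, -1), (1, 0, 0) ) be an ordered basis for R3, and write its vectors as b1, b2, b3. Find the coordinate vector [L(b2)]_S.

Column 2 of [L]_S is the S-coordinate vector of L(b2).
In standard coordinates L(b2) = A b2 = (5, 2, 1).
Converting to S: (5, 2, 1) = -2b1 - 3b2 + 2b3, so the coordinate vector is (-2, -3, 2).

(-2, -3, 2)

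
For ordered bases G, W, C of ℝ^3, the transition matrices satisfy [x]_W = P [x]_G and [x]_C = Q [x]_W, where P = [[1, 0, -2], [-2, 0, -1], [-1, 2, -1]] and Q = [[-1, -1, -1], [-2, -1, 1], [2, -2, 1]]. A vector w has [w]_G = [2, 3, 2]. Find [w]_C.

[6, 12, 10]

Composing the changes, [w]_C = Q P [w]_G.
Q P = [[2, -2, 4], [-1, 2, 4], [5, 2, -3]]; applying this to [2, 3, 2] gives [6, 12, 10].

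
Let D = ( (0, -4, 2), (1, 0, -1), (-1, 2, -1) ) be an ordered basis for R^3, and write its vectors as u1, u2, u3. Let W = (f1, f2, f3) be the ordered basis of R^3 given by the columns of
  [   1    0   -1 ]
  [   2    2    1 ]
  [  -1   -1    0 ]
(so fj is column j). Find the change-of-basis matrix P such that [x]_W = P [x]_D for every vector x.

Take x = uj: its D-coordinates are the j-th standard unit vector, so P e_j — column j of P — equals [uj]_W.
u1 = 0·f1 - 2f2 + 0·f3, giving column 1 = (0, -2, 0); repeating for each j gives P = [[0, -1, -1], [-2, 2, 2], [0, -2, 0]].

[[0, -1, -1], [-2, 2, 2], [0, -2, 0]]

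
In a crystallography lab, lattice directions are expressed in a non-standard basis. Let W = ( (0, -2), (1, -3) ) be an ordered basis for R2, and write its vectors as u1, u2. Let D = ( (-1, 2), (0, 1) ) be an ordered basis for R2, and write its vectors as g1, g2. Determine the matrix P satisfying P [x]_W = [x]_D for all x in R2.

Take x = uj: its W-coordinates are the j-th standard unit vector, so P e_j — column j of P — equals [uj]_D.
u1 = 0·g1 - 2g2, giving column 1 = (0, -2); repeating for each j gives P = [[0, -1], [-2, -1]].

[[0, -1], [-2, -1]]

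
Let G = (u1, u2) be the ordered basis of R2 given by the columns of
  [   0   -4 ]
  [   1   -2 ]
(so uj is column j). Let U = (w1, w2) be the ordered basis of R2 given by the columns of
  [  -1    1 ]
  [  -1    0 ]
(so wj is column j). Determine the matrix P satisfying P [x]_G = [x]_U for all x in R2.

[[-1, 2], [-1, -2]]

Column j of P is [uj]_U, since P maps G-coordinates to U-coordinates.
Expressing u1 in U: u1 = -w1 - w2, so column 1 of P is [-1, -1].
Doing the same for each uj gives P = [[-1, 2], [-1, -2]].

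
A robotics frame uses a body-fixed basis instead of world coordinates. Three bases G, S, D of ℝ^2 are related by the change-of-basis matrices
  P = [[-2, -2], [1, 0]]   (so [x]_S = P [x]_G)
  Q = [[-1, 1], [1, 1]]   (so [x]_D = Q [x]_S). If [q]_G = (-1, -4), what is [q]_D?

First [q]_S = P [q]_G = (10, -1).
Then [q]_D = Q [q]_S = (-11, 9).

(-11, 9)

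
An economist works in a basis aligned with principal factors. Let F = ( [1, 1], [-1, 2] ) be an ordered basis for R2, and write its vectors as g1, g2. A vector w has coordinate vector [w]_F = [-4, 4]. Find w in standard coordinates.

By definition w = -4g1 + 4g2.
Summing componentwise gives [-8, 4].

[-8, 4]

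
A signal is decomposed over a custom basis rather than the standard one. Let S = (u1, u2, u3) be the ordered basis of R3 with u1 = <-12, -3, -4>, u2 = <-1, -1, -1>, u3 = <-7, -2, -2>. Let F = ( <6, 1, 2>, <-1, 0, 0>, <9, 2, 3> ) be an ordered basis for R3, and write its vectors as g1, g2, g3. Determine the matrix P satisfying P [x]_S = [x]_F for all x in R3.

[[1, 1, 2], [0, -2, 1], [-2, -1, -2]]

Take x = uj: its S-coordinates are the j-th standard unit vector, so P e_j — column j of P — equals [uj]_F.
u1 = g1 + 0·g2 - 2g3, giving column 1 = <1, 0, -2>; repeating for each j gives P = [[1, 1, 2], [0, -2, 1], [-2, -1, -2]].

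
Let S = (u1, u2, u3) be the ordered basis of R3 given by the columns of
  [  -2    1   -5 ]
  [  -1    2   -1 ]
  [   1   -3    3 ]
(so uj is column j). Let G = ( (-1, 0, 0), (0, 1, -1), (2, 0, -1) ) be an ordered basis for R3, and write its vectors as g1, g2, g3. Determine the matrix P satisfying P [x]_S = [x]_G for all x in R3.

[[2, 1, 1], [-1, 2, -1], [0, 1, -2]]

Column j of P is [uj]_G, since P maps S-coordinates to G-coordinates.
Expressing u1 in G: u1 = 2g1 - g2 + 0·g3, so column 1 of P is (2, -1, 0).
Doing the same for each uj gives P = [[2, 1, 1], [-1, 2, -1], [0, 1, -2]].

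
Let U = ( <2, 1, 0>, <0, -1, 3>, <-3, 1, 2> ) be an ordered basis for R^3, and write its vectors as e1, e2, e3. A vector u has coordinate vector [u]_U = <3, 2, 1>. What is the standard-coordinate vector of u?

By definition u = 3e1 + 2e2 + e3.
Summing componentwise gives <3, 2, 8>.

<3, 2, 8>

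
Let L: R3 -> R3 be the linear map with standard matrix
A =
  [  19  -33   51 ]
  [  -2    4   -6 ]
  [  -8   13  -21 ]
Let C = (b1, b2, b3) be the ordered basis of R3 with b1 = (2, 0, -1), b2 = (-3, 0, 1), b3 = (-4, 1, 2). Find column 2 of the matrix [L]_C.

Compute L(b2) = A b2 = (-6, 0, 3) in standard coordinates.
Then write this in C-coordinates: solve for y in y_1 b1 + ... + y_3 b3 = (-6, 0, 3).
This gives y = (-3, 0, 0), which is column 2 of [L]_C.

(-3, 0, 0)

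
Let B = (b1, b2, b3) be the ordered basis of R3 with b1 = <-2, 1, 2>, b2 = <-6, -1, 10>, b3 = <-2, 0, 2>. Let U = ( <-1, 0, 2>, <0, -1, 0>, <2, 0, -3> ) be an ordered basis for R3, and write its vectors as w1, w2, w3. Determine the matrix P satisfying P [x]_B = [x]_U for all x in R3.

[[-2, 2, -2], [-1, 1, 0], [-2, -2, -2]]

Column j of P is [bj]_U, since P maps B-coordinates to U-coordinates.
Expressing b1 in U: b1 = -2w1 - w2 - 2w3, so column 1 of P is <-2, -1, -2>.
Doing the same for each bj gives P = [[-2, 2, -2], [-1, 1, 0], [-2, -2, -2]].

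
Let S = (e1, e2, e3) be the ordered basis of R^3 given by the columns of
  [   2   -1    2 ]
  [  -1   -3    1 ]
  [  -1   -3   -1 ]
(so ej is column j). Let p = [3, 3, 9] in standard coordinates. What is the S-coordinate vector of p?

We seek scalars with c_1 e1 + ... + c_3 e3 = p; equivalently solve M c = p where the columns of M are e1, ..., e3.
Gaussian elimination on [M | p] yields c = (3, -3, -3).
Check: 3e1 - 3e2 - 3e3 = [3, 3, 9].

[3, -3, -3]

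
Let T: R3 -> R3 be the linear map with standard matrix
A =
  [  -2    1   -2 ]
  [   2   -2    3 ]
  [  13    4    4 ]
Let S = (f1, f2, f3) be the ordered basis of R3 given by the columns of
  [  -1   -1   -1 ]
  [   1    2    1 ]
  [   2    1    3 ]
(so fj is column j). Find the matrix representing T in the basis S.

With P the matrix whose columns are f1, ..., f3, [T]_S = P^(-1) A P.
Column by column: T(f1) = A f1 = [-1, 2, -1]; its S-coordinates [2, 1, -2] give column 1.
Continuing for each basis vector yields [T]_S = [[2, -3, 2], [1, -1, 2], [-2, 2, -1]].

[[2, -3, 2], [1, -1, 2], [-2, 2, -1]]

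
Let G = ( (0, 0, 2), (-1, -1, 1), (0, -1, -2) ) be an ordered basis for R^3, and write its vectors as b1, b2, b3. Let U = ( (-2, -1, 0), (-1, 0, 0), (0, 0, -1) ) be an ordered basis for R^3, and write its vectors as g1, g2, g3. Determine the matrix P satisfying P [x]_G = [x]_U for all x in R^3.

Take x = bj: its G-coordinates are the j-th standard unit vector, so P e_j — column j of P — equals [bj]_U.
b1 = 0·g1 + 0·g2 - 2g3, giving column 1 = (0, 0, -2); repeating for each j gives P = [[0, 1, 1], [0, -1, -2], [-2, -1, 2]].

[[0, 1, 1], [0, -1, -2], [-2, -1, 2]]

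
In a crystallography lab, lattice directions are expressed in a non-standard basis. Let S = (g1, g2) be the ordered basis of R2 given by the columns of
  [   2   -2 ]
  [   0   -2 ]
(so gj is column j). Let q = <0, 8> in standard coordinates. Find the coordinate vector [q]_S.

[q]_S is the unique c with M c = q, where M has columns g1, g2.
System: 2c_1 - 2c_2 = 0, 0c_1 - 2c_2 = 8; solving gives c_1 = -4, c_2 = -4.
Check: -4g1 - 4g2 = <0, 8>.

<-4, -4>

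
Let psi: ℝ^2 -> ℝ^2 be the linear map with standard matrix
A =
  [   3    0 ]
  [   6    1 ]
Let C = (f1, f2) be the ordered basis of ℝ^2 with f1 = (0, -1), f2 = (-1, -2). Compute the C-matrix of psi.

Let P have columns f1, f2. Then [psi]_C = P^(-1) A P.
Here det P = -1, so P^(-1) is integer; computing A P first and then P^(-1)(A P) gives [[1, 2], [0, 3]].

[[1, 2], [0, 3]]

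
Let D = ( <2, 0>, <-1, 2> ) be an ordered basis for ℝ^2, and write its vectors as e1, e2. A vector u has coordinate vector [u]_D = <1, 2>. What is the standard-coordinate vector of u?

u = M [u]_D, where M has columns e1, e2.
Carrying out the matrix-vector product, u = <0, 4>.

<0, 4>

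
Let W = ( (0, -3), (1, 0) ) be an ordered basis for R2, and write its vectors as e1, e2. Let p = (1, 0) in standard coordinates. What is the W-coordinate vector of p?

(0, 1)

[p]_W is the unique c with M c = p, where M has columns e1, e2.
System: 0c_1 + c_2 = 1, -3c_1 + 0c_2 = 0; solving gives c_1 = 0, c_2 = 1.
Check: 0·e1 + e2 = (1, 0).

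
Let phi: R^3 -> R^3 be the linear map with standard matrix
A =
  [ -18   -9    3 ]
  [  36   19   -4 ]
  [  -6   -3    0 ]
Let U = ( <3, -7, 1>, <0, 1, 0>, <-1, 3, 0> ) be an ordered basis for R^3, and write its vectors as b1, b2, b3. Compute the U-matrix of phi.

With P the matrix whose columns are b1, ..., b3, [phi]_U = P^(-1) A P.
Column by column: phi(b1) = A b1 = <12, -29, 3>; its U-coordinates <3, 1, -3> give column 1.
Continuing for each basis vector yields [phi]_U = [[3, -3, -3], [1, -2, 0], [-3, 0, 0]].

[[3, -3, -3], [1, -2, 0], [-3, 0, 0]]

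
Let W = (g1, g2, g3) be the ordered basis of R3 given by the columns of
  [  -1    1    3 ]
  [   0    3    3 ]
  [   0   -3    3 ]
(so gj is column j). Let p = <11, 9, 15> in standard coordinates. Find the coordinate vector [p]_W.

Write p = c_1 g1 + ... + c_3 g3 and solve for the c_i.
Row-reducing the augmented matrix [M | p] gives c = (0, -1, 4).
Check: 0·g1 - g2 + 4g3 = <11, 9, 15>.

<0, -1, 4>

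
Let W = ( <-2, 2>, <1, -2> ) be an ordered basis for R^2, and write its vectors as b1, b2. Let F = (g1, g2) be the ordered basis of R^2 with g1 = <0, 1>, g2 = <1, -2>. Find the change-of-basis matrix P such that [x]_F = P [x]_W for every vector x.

Column j of P is [bj]_F, since P maps W-coordinates to F-coordinates.
Expressing b1 in F: b1 = -2g1 - 2g2, so column 1 of P is <-2, -2>.
Doing the same for each bj gives P = [[-2, 0], [-2, 1]].

[[-2, 0], [-2, 1]]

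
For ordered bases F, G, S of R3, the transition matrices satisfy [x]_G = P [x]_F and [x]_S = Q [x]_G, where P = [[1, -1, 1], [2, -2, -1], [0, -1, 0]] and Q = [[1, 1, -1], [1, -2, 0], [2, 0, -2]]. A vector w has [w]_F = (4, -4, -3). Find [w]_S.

First [w]_G = P [w]_F = (5, 19, 4).
Then [w]_S = Q [w]_G = (20, -33, 2).

(20, -33, 2)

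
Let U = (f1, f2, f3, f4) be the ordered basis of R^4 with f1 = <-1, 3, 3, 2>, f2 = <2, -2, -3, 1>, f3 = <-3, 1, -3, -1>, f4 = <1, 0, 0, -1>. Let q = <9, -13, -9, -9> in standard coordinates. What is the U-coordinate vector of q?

Write q = c_1 f1 + ... + c_4 f4 and solve for the c_i.
Solving this 4x4 system gives c = (-4, 0, -1, 2).
Check: -4f1 + 0·f2 - f3 + 2f4 = <9, -13, -9, -9>.

<-4, 0, -1, 2>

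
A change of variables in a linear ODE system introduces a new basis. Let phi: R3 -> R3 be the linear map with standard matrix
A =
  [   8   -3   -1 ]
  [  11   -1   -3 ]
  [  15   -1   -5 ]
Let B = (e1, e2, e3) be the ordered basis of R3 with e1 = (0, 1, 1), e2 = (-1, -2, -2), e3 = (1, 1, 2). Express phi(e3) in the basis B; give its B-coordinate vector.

(-2, -3, 0)

Compute phi(e3) = A e3 = (3, 4, 4) in standard coordinates.
Then write this in B-coordinates: solve for y in y_1 e1 + ... + y_3 e3 = (3, 4, 4).
This gives y = (-2, -3, 0), which is column 3 of [phi]_B.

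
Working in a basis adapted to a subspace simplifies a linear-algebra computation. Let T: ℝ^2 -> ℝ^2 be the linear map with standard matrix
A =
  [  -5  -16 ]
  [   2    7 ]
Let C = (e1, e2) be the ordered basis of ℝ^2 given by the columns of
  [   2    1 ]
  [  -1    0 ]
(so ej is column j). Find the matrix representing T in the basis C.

The j-th column of [T]_C is [T(ej)]_C.
T(e1) = A e1 = (6, -3) = 3e1 + 0·e2, so column 1 is (3, 0).
Repeating for e2 and assembling the columns gives [[3, -2], [0, -1]].

[[3, -2], [0, -1]]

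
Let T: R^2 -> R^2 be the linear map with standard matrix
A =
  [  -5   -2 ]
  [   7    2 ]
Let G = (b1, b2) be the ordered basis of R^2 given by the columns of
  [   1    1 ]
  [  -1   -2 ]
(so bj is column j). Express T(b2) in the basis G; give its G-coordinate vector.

[1, -2]

Column 2 of [T]_G is the G-coordinate vector of T(b2).
In standard coordinates T(b2) = A b2 = [-1, 3].
Converting to G: [-1, 3] = b1 - 2b2, so the coordinate vector is [1, -2].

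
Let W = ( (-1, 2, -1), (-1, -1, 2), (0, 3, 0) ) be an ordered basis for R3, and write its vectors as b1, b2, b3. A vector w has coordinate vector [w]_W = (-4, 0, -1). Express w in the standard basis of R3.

w = M [w]_W, where M has columns b1, ..., b3.
Carrying out the matrix-vector product, w = (4, -11, 4).

(4, -11, 4)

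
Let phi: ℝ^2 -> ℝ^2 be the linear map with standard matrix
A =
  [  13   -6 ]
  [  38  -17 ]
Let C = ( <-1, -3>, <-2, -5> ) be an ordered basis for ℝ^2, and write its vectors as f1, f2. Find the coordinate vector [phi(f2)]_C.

Column 2 of [phi]_C is the C-coordinate vector of phi(f2).
In standard coordinates phi(f2) = A f2 = <4, 9>.
Converting to C: <4, 9> = 2f1 - 3f2, so the coordinate vector is <2, -3>.

<2, -3>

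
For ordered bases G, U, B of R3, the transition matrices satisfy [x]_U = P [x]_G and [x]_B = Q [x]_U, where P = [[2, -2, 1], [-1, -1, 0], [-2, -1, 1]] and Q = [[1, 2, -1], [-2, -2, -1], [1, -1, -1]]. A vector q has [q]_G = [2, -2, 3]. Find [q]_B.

[10, -23, 10]

Composing the changes, [q]_B = Q P [q]_G.
Q P = [[2, -3, 0], [0, 7, -3], [5, 0, 0]]; applying this to [2, -2, 3] gives [10, -23, 10].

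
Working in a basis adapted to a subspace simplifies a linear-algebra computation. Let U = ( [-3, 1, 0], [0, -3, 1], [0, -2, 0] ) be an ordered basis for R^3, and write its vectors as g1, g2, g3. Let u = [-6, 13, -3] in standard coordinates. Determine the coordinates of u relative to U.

[2, -3, -1]

Write u = c_1 g1 + ... + c_3 g3 and solve for the c_i.
Solving this 3x3 system gives c = (2, -3, -1).
Check: 2g1 - 3g2 - g3 = [-6, 13, -3].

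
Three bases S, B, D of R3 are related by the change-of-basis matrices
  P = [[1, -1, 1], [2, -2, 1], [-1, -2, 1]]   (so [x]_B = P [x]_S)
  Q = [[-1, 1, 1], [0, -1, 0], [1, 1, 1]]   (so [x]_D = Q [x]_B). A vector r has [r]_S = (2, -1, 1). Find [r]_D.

Composing the changes, [r]_D = Q P [r]_S.
Q P = [[0, -3, 1], [-2, 2, -1], [2, -5, 3]]; applying this to (2, -1, 1) gives (4, -7, 12).

(4, -7, 12)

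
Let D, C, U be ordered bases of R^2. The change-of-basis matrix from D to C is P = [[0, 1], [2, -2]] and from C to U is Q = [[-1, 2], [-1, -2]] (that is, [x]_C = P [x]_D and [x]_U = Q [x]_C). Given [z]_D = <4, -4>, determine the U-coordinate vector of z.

First [z]_C = P [z]_D = <-4, 16>.
Then [z]_U = Q [z]_C = <36, -28>.

<36, -28>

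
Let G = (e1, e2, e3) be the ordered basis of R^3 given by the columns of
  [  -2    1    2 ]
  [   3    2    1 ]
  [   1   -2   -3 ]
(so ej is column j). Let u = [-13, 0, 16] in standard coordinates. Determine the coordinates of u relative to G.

[u]_G is the unique c with M c = u, where M has columns e1, ..., e3.
Gaussian elimination on [M | u] yields c = (2, -1, -4).
Check: 2e1 - e2 - 4e3 = [-13, 0, 16].

[2, -1, -4]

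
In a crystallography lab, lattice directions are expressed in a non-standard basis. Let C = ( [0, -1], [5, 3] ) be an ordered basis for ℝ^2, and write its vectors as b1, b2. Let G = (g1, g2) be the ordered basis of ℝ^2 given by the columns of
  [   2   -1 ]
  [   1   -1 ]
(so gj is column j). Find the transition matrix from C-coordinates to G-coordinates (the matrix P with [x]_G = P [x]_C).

Column j of P is [bj]_G, since P maps C-coordinates to G-coordinates.
Expressing b1 in G: b1 = g1 + 2g2, so column 1 of P is [1, 2].
Doing the same for each bj gives P = [[1, 2], [2, -1]].

[[1, 2], [2, -1]]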